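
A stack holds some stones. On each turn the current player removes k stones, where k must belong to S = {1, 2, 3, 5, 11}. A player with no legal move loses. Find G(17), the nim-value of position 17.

1

n :  0  1  2  3  4  5  6  7  8  9 10 11 12 13 14 15 16 17
G :  0  1  2  3  0  1  2  3  0  1  2  3  0  1  2  3  0  1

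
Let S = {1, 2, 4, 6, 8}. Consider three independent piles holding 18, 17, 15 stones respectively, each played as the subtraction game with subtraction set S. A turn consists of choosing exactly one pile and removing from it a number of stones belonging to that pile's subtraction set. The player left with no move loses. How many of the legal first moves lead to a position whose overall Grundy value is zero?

All piles use S = {1, 2, 4, 6, 8}:
G(0) = 0
G(1) = mex{0} = 1
G(2) = mex{1,0} = 2
G(3) = mex{2,1} = 0
G(4) = mex{0,2,0} = 1
G(5) = mex{1,0,1} = 2
G(6) = mex{2,1,2,0} = 3
G(7) = mex{3,2,0,1} = 4
G(8) = mex{4,3,1,2,0} = 5
G(9) = mex{5,4,2,0,1} = 3
G(10) = mex{3,5,3,1,2} = 0
G(11) = mex{0,3,4,2,0} = 1
G(12) = mex{1,0,5,3,1} = 2
G(13) = mex{2,1,3,4,2} = 0
G(14) = mex{0,2,0,5,3} = 1
G(15) = mex{1,0,1,3,4} = 2
G(16) = mex{2,1,2,0,5} = 3
G(17) = mex{3,2,0,1,3} = 4
G(18) = mex{4,3,1,2,0} = 5
Pile A: G(18) = 5.
Pile B: G(17) = 4.
Pile C: G(15) = 2.
Combined Grundy value = 5 ⊕ 4 ⊕ 2 = 3.
A winning move leaves total XOR = 0, i.e. changes one component's Grundy value g to g ⊕ X where X is the current total.
Pile A: need g' = 5⊕3 = 6. Options: 18−1→G=4, 18−2→G=3, 18−4→G=1, 18−6→G=2, 18−8→G=0. Hits: 0.
Pile B: need g' = 4⊕3 = 7. Options: 17−1→G=3, 17−2→G=2, 17−4→G=0, 17−6→G=1, 17−8→G=3. Hits: 0.
Pile C: need g' = 2⊕3 = 1. Options: 15−1→G=1, 15−2→G=0, 15−4→G=1, 15−6→G=3, 15−8→G=4. Hits: 2.

2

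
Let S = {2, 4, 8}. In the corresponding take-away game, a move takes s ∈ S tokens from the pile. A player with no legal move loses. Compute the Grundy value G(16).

2

n :  0  1  2  3  4  5  6  7  8  9 10 11 12 13 14 15 16
G :  0  0  1  1  2  2  0  0  1  1  2  2  0  0  1  1  2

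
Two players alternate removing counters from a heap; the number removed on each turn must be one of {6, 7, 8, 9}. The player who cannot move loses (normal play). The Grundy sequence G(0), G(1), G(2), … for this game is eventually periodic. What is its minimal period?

n :  0  1  2  3  4  5  6  7  8  9 10 11 12 13 14 15 16 17 18 19 20 21 22 23 24 25 26 27 28 29 30 31
G :  0  0  0  0  0  0  1  1  1  1  1  1  2  2  2  0  0  0  0  0  0  1  1  1  1  1  1  2  2  2  0  0
G(n+15) = G(n) holds for n = 0,…,8 (a full window of length max(S) = 9), so the sequence is purely periodic with period 15.

15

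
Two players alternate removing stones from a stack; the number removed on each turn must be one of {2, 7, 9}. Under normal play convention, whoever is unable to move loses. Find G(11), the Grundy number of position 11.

n :  0  1  2  3  4  5  6  7  8  9 10 11
G :  0  0  1  1  0  0  1  1  2  2  3  3

3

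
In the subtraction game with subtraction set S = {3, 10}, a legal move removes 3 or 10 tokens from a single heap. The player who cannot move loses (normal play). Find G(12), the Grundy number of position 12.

n :  0  1  2  3  4  5  6  7  8  9 10 11 12
G :  0  0  0  1  1  1  0  0  0  1  1  1  2

2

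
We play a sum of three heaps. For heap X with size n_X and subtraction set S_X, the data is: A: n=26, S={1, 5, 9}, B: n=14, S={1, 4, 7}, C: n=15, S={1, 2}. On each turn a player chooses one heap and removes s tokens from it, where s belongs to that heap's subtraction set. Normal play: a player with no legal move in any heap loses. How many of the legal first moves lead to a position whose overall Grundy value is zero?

Heap A, S = {1, 5, 9}:
n :  0  1  2  3  4  5  6  7  8  9 10 11 12 13 14 15 16 17 18 19 20 21 22 23 24 25 26
G :  0  1  0  1  0  1  0  1  0  1  0  1  0  1  0  1  0  1  0  1  0  1  0  1  0  1  0
G_A(26) = 0.
Heap B, S = {1, 4, 7}:
n :  0  1  2  3  4  5  6  7  8  9 10 11 12 13 14
G :  0  1  0  1  2  0  1  2  0  1  0  1  2  0  1
G_B(14) = 1.
Heap C, S = {1, 2}:
n :  0  1  2  3  4  5  6  7  8  9 10 11 12 13 14 15
G :  0  1  2  0  1  2  0  1  2  0  1  2  0  1  2  0
G_C(15) = 0.
Combined Grundy value = 0 ⊕ 1 ⊕ 0 = 1.
A winning move leaves total XOR = 0, i.e. changes one component's Grundy value g to g ⊕ X where X is the current total.
Heap A: need g' = 0⊕1 = 1. Options: 26−1→G=1, 26−5→G=1, 26−9→G=1. Hits: 3.
Heap B: need g' = 1⊕1 = 0. Options: 14−1→G=0, 14−4→G=0, 14−7→G=2. Hits: 2.
Heap C: need g' = 0⊕1 = 1. Options: 15−1→G=2, 15−2→G=1. Hits: 1.

6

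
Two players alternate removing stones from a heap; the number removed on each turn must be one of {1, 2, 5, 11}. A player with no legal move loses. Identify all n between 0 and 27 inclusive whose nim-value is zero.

G(0) = 0
G(1) = mex{0} = 1
G(2) = mex{1,0} = 2
G(3) = mex{2,1} = 0
G(4) = mex{0,2} = 1
G(5) = mex{1,0,0} = 2
G(6) = mex{2,1,1} = 0
G(7) = mex{0,2,2} = 1
G(8) = mex{1,0,0} = 2
G(9) = mex{2,1,1} = 0
G(10) = mex{0,2,2} = 1
G(11) = mex{1,0,0,0} = 2
G(12) = mex{2,1,1,1} = 0
G(13) = mex{0,2,2,2} = 1
G(14) = mex{1,0,0,0} = 2
G(15) = mex{2,1,1,1} = 0
G(16) = mex{0,2,2,2} = 1
G(17) = mex{1,0,0,0} = 2
G(18) = mex{2,1,1,1} = 0
G(19) = mex{0,2,2,2} = 1
G(20) = mex{1,0,0,0} = 2
G(21) = mex{2,1,1,1} = 0
G(22) = mex{0,2,2,2} = 1
G(23) = mex{1,0,0,0} = 2
G(24) = mex{2,1,1,1} = 0
G(25) = mex{0,2,2,2} = 1
G(26) = mex{1,0,0,0} = 2
G(27) = mex{2,1,1,1} = 0
P-positions are exactly the n with G(n) = 0.

0, 3, 6, 9, 12, 15, 18, 21, 24, 27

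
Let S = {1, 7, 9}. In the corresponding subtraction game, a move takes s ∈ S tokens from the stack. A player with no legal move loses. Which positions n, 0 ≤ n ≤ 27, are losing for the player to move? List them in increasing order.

0, 2, 4, 6, 8, 10, 12, 14, 16, 18, 20, 22, 24, 26

G(0) = 0
G(1) = mex{0} = 1
G(2) = mex{1} = 0
G(3) = mex{0} = 1
G(4) = mex{1} = 0
G(5) = mex{0} = 1
G(6) = mex{1} = 0
G(7) = mex{0,0} = 1
G(8) = mex{1,1} = 0
G(9) = mex{0,0,0} = 1
G(10) = mex{1,1,1} = 0
G(11) = mex{0,0,0} = 1
G(12) = mex{1,1,1} = 0
G(13) = mex{0,0,0} = 1
G(14) = mex{1,1,1} = 0
G(15) = mex{0,0,0} = 1
G(16) = mex{1,1,1} = 0
G(17) = mex{0,0,0} = 1
G(18) = mex{1,1,1} = 0
G(19) = mex{0,0,0} = 1
G(20) = mex{1,1,1} = 0
G(21) = mex{0,0,0} = 1
G(22) = mex{1,1,1} = 0
G(23) = mex{0,0,0} = 1
G(24) = mex{1,1,1} = 0
G(25) = mex{0,0,0} = 1
G(26) = mex{1,1,1} = 0
G(27) = mex{0,0,0} = 1
P-positions are exactly the n with G(n) = 0.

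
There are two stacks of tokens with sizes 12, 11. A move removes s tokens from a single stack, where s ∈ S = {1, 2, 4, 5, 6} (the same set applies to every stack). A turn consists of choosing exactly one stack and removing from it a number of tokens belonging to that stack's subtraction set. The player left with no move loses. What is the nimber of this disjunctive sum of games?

3

All stacks use S = {1, 2, 4, 5, 6}:
n :  0  1  2  3  4  5  6  7  8  9 10 11 12
G :  0  1  2  0  1  2  3  4  5  3  0  1  2
Stack A: G(12) = 2.
Stack B: G(11) = 1.
Combined Grundy value = 2 ⊕ 1 = 3.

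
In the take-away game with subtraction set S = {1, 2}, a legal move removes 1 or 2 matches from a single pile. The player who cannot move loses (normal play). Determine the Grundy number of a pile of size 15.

0

n :  0  1  2  3  4  5  6  7  8  9 10 11 12 13 14 15
G :  0  1  2  0  1  2  0  1  2  0  1  2  0  1  2  0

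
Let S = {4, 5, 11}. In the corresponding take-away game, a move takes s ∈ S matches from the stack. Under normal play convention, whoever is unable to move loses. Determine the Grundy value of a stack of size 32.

n :  0  1  2  3  4  5  6  7  8  9 10 11 12 13 14 15 16 17 18 19 20 21 22 23 24 25 26 27 28 29 30 31 32
G :  0  0  0  0  1  1  1  1  2  0  0  2  3  1  1  3  0  0  0  0  1  1  1  1  2  0  0  2  3  1  1  3  0

0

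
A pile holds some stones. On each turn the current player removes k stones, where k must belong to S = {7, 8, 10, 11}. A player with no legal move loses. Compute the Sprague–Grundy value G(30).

1

G(0) = 0
G(1) = mex{} = 0
G(2) = mex{} = 0
G(3) = mex{} = 0
G(4) = mex{} = 0
G(5) = mex{} = 0
G(6) = mex{} = 0
G(7) = mex{0} = 1
G(8) = mex{0,0} = 1
G(9) = mex{0,0} = 1
G(10) = mex{0,0,0} = 1
G(11) = mex{0,0,0,0} = 1
G(12) = mex{0,0,0,0} = 1
G(13) = mex{0,0,0,0} = 1
G(14) = mex{1,0,0,0} = 2
G(15) = mex{1,1,0,0} = 2
G(16) = mex{1,1,0,0} = 2
G(17) = mex{1,1,1,0} = 2
G(18) = mex{1,1,1,1} = 0
G(19) = mex{1,1,1,1} = 0
G(20) = mex{1,1,1,1} = 0
G(21) = mex{2,1,1,1} = 0
G(22) = mex{2,2,1,1} = 0
G(23) = mex{2,2,1,1} = 0
G(24) = mex{2,2,2,1} = 0
G(25) = mex{0,2,2,2} = 1
G(26) = mex{0,0,2,2} = 1
G(27) = mex{0,0,2,2} = 1
G(28) = mex{0,0,0,2} = 1
G(29) = mex{0,0,0,0} = 1
G(30) = mex{0,0,0,0} = 1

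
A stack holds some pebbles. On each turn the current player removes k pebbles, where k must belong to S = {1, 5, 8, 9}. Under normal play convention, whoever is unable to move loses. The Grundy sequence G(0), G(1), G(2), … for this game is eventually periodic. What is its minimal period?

16

n :  0  1  2  3  4  5  6  7  8  9 10 11 12 13 14 15 16 17 18 19 20 21 22 23 24 25 26 27 28 29 30 31 32 33
G :  0  1  0  1  0  1  0  1  2  3  2  3  2  3  2  3  0  1  0  1  0  1  0  1  2  3  2  3  2  3  2  3  0  1
G(n+16) = G(n) holds for n = 0,…,8 (a full window of length max(S) = 9), so the sequence is purely periodic with period 16.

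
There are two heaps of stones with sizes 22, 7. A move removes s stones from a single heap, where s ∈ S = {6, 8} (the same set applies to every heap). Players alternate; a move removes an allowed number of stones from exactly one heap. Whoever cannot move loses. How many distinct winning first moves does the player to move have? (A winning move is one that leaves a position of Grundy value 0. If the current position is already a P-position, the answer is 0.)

All heaps use S = {6, 8}:
n :  0  1  2  3  4  5  6  7  8  9 10 11 12 13 14 15 16 17 18 19 20 21 22
G :  0  0  0  0  0  0  1  1  1  1  1  1  2  2  0  0  0  0  0  0  1  1  1
Heap A: G(22) = 1.
Heap B: G(7) = 1.
Combined Grundy value = 1 ⊕ 1 = 0.
A winning move leaves total XOR = 0, i.e. changes one component's Grundy value g to g ⊕ X where X is the current total.
Heap A: target g' = 1⊕0 = 1, but every legal move changes the Grundy value (mex property), so 0 moves.
Heap B: target g' = 1⊕0 = 1, but every legal move changes the Grundy value (mex property), so 0 moves.

0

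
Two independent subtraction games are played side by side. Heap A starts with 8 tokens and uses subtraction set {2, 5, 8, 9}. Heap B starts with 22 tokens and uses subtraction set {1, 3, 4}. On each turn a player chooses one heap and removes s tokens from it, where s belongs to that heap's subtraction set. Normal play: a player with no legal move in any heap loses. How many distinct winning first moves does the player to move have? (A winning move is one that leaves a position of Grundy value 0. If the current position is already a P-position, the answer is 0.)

Heap A, S = {2, 5, 8, 9}:
G(0) = 0
G(1) = mex{} = 0
G(2) = mex{0} = 1
G(3) = mex{0} = 1
G(4) = mex{1} = 0
G(5) = mex{1,0} = 2
G(6) = mex{0,0} = 1
G(7) = mex{2,1} = 0
G(8) = mex{1,1,0} = 2
G_A(8) = 2.
Heap B, S = {1, 3, 4}:
n :  0  1  2  3  4  5  6  7  8  9 10 11 12 13 14 15 16 17 18 19 20 21 22
G :  0  1  0  1  2  3  2  0  1  0  1  2  3  2  0  1  0  1  2  3  2  0  1
G_B(22) = 1.
Combined Grundy value = 2 ⊕ 1 = 3.
A winning move leaves total XOR = 0, i.e. changes one component's Grundy value g to g ⊕ X where X is the current total.
Heap A: need g' = 2⊕3 = 1. Options: 8−2→G=1, 8−5→G=1, 8−8→G=0. Hits: 2.
Heap B: need g' = 1⊕3 = 2. Options: 22−1→G=0, 22−3→G=3, 22−4→G=2. Hits: 1.

3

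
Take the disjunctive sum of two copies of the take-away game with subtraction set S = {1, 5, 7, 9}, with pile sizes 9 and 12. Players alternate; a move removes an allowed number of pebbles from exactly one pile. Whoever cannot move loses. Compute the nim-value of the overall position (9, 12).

1

All piles use S = {1, 5, 7, 9}:
G(0) = 0
G(1) = mex{0} = 1
G(2) = mex{1} = 0
G(3) = mex{0} = 1
G(4) = mex{1} = 0
G(5) = mex{0,0} = 1
G(6) = mex{1,1} = 0
G(7) = mex{0,0,0} = 1
G(8) = mex{1,1,1} = 0
G(9) = mex{0,0,0,0} = 1
G(10) = mex{1,1,1,1} = 0
G(11) = mex{0,0,0,0} = 1
G(12) = mex{1,1,1,1} = 0
Pile A: G(9) = 1.
Pile B: G(12) = 0.
Combined Grundy value = 1 ⊕ 0 = 1.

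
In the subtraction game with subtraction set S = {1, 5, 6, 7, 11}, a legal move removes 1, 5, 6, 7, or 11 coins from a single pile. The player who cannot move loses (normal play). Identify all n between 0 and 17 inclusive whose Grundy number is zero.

0, 2, 4, 12, 14, 16

G(0) = 0
G(1) = mex{0} = 1
G(2) = mex{1} = 0
G(3) = mex{0} = 1
G(4) = mex{1} = 0
G(5) = mex{0,0} = 1
G(6) = mex{1,1,0} = 2
G(7) = mex{2,0,1,0} = 3
G(8) = mex{3,1,0,1} = 2
G(9) = mex{2,0,1,0} = 3
G(10) = mex{3,1,0,1} = 2
G(11) = mex{2,2,1,0,0} = 3
G(12) = mex{3,3,2,1,1} = 0
G(13) = mex{0,2,3,2,0} = 1
G(14) = mex{1,3,2,3,1} = 0
G(15) = mex{0,2,3,2,0} = 1
G(16) = mex{1,3,2,3,1} = 0
G(17) = mex{0,0,3,2,2} = 1
P-positions are exactly the n with G(n) = 0.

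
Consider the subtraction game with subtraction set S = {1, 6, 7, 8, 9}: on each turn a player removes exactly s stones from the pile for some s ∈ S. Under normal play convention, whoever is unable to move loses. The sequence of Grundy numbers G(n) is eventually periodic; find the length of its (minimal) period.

G(0) = 0
G(1) = mex{0} = 1
G(2) = mex{1} = 0
G(3) = mex{0} = 1
G(4) = mex{1} = 0
G(5) = mex{0} = 1
G(6) = mex{1,0} = 2
G(7) = mex{2,1,0} = 3
G(8) = mex{3,0,1,0} = 2
G(9) = mex{2,1,0,1,0} = 3
G(10) = mex{3,0,1,0,1} = 2
G(11) = mex{2,1,0,1,0} = 3
G(12) = mex{3,2,1,0,1} = 4
G(13) = mex{4,3,2,1,0} = 5
G(14) = mex{5,2,3,2,1} = 0
G(15) = mex{0,3,2,3,2} = 1
G(16) = mex{1,2,3,2,3} = 0
G(17) = mex{0,3,2,3,2} = 1
G(18) = mex{1,4,3,2,3} = 0
G(19) = mex{0,5,4,3,2} = 1
G(20) = mex{1,0,5,4,3} = 2
G(21) = mex{2,1,0,5,4} = 3
G(22) = mex{3,0,1,0,5} = 2
G(23) = mex{2,1,0,1,0} = 3
G(24) = mex{3,0,1,0,1} = 2
G(25) = mex{2,1,0,1,0} = 3
G(26) = mex{3,2,1,0,1} = 4
G(27) = mex{4,3,2,1,0} = 5
G(28) = mex{5,2,3,2,1} = 0
G(29) = mex{0,3,2,3,2} = 1
G(n+14) = G(n) holds for n = 0,…,8 (a full window of length max(S) = 9), so the sequence is purely periodic with period 14.

14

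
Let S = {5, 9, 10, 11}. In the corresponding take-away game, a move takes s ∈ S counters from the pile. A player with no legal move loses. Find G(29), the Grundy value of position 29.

2

n :  0  1  2  3  4  5  6  7  8  9 10 11 12 13 14 15 16 17 18 19 20 21 22 23 24 25 26 27 28 29
G :  0  0  0  0  0  1  1  1  1  1  2  2  2  2  2  3  0  0  0  0  0  1  1  1  1  1  2  2  2  2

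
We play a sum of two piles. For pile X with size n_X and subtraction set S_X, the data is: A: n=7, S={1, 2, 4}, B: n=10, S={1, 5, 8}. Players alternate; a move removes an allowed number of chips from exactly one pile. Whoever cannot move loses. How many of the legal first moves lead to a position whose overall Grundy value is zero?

Pile A, S = {1, 2, 4}:
n : 0 1 2 3 4 5 6 7
G : 0 1 2 0 1 2 0 1
G_A(7) = 1.
Pile B, S = {1, 5, 8}:
n :  0  1  2  3  4  5  6  7  8  9 10
G :  0  1  0  1  0  1  0  1  2  3  2
G_B(10) = 2.
Combined Grundy value = 1 ⊕ 2 = 3.
A winning move leaves total XOR = 0, i.e. changes one component's Grundy value g to g ⊕ X where X is the current total.
Pile A: need g' = 1⊕3 = 2. Options: 7−1→G=0, 7−2→G=2, 7−4→G=0. Hits: 1.
Pile B: need g' = 2⊕3 = 1. Options: 10−1→G=3, 10−5→G=1, 10−8→G=0. Hits: 1.

2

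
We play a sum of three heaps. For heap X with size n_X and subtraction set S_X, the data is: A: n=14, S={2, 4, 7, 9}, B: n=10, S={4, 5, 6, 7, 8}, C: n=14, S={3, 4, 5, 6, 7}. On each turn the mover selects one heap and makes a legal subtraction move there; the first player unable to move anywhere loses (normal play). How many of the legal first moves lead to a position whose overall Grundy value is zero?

4

Heap A, S = {2, 4, 7, 9}:
n :  0  1  2  3  4  5  6  7  8  9 10 11 12 13 14
G :  0  0  1  1  2  2  0  3  1  4  2  0  0  1  1
G_A(14) = 1.
Heap B, S = {4, 5, 6, 7, 8}:
G(0) = 0
G(1) = mex{} = 0
G(2) = mex{} = 0
G(3) = mex{} = 0
G(4) = mex{0} = 1
G(5) = mex{0,0} = 1
G(6) = mex{0,0,0} = 1
G(7) = mex{0,0,0,0} = 1
G(8) = mex{1,0,0,0,0} = 2
G(9) = mex{1,1,0,0,0} = 2
G(10) = mex{1,1,1,0,0} = 2
G_B(10) = 2.
Heap C, S = {3, 4, 5, 6, 7}:
n :  0  1  2  3  4  5  6  7  8  9 10 11 12 13 14
G :  0  0  0  1  1  1  2  2  2  3  0  0  0  1  1
G_C(14) = 1.
Combined Grundy value = 1 ⊕ 2 ⊕ 1 = 2.
A winning move leaves total XOR = 0, i.e. changes one component's Grundy value g to g ⊕ X where X is the current total.
Heap A: need g' = 1⊕2 = 3. Options: 14−2→G=0, 14−4→G=2, 14−7→G=3, 14−9→G=2. Hits: 1.
Heap B: need g' = 2⊕2 = 0. Options: 10−4→G=1, 10−5→G=1, 10−6→G=1, 10−7→G=0, 10−8→G=0. Hits: 2.
Heap C: need g' = 1⊕2 = 3. Options: 14−3→G=0, 14−4→G=0, 14−5→G=3, 14−6→G=2, 14−7→G=2. Hits: 1.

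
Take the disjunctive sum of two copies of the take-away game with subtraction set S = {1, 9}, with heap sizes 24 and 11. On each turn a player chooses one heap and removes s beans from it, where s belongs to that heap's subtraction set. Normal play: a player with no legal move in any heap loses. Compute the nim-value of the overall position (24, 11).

All heaps use S = {1, 9}:
G(0) = 0
G(1) = mex{0} = 1
G(2) = mex{1} = 0
G(3) = mex{0} = 1
G(4) = mex{1} = 0
G(5) = mex{0} = 1
G(6) = mex{1} = 0
G(7) = mex{0} = 1
G(8) = mex{1} = 0
G(9) = mex{0,0} = 1
G(10) = mex{1,1} = 0
G(11) = mex{0,0} = 1
G(12) = mex{1,1} = 0
G(13) = mex{0,0} = 1
G(14) = mex{1,1} = 0
G(15) = mex{0,0} = 1
G(16) = mex{1,1} = 0
G(17) = mex{0,0} = 1
G(18) = mex{1,1} = 0
G(19) = mex{0,0} = 1
G(20) = mex{1,1} = 0
G(21) = mex{0,0} = 1
G(22) = mex{1,1} = 0
G(23) = mex{0,0} = 1
G(24) = mex{1,1} = 0
Heap A: G(24) = 0.
Heap B: G(11) = 1.
Combined Grundy value = 0 ⊕ 1 = 1.

1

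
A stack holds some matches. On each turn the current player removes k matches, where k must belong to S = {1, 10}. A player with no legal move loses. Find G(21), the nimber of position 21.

G(0) = 0
G(1) = mex{0} = 1
G(2) = mex{1} = 0
G(3) = mex{0} = 1
G(4) = mex{1} = 0
G(5) = mex{0} = 1
G(6) = mex{1} = 0
G(7) = mex{0} = 1
G(8) = mex{1} = 0
G(9) = mex{0} = 1
G(10) = mex{1,0} = 2
G(11) = mex{2,1} = 0
G(12) = mex{0,0} = 1
G(13) = mex{1,1} = 0
G(14) = mex{0,0} = 1
G(15) = mex{1,1} = 0
G(16) = mex{0,0} = 1
G(17) = mex{1,1} = 0
G(18) = mex{0,0} = 1
G(19) = mex{1,1} = 0
G(20) = mex{0,2} = 1
G(21) = mex{1,0} = 2

2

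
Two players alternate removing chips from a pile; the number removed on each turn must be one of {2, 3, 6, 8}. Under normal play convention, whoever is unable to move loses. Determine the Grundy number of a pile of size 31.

n :  0  1  2  3  4  5  6  7  8  9 10 11 12 13 14 15 16 17 18 19 20 21 22 23 24 25 26 27 28 29 30 31
G :  0  0  1  1  2  0  3  1  2  2  0  3  1  2  0  0  1  1  2  0  3  1  2  2  0  3  1  2  0  0  1  1

1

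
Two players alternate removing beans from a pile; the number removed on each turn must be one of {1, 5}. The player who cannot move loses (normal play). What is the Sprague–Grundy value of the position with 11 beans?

1

G(0) = 0
G(1) = mex{0} = 1
G(2) = mex{1} = 0
G(3) = mex{0} = 1
G(4) = mex{1} = 0
G(5) = mex{0,0} = 1
G(6) = mex{1,1} = 0
G(7) = mex{0,0} = 1
G(8) = mex{1,1} = 0
G(9) = mex{0,0} = 1
G(10) = mex{1,1} = 0
G(11) = mex{0,0} = 1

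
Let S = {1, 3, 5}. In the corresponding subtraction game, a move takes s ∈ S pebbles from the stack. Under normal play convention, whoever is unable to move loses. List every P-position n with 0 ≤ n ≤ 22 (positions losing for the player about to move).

0, 2, 4, 6, 8, 10, 12, 14, 16, 18, 20, 22

G(0) = 0
G(1) = mex{0} = 1
G(2) = mex{1} = 0
G(3) = mex{0,0} = 1
G(4) = mex{1,1} = 0
G(5) = mex{0,0,0} = 1
G(6) = mex{1,1,1} = 0
G(7) = mex{0,0,0} = 1
G(8) = mex{1,1,1} = 0
G(9) = mex{0,0,0} = 1
G(10) = mex{1,1,1} = 0
G(11) = mex{0,0,0} = 1
G(12) = mex{1,1,1} = 0
G(13) = mex{0,0,0} = 1
G(14) = mex{1,1,1} = 0
G(15) = mex{0,0,0} = 1
G(16) = mex{1,1,1} = 0
G(17) = mex{0,0,0} = 1
G(18) = mex{1,1,1} = 0
G(19) = mex{0,0,0} = 1
G(20) = mex{1,1,1} = 0
G(21) = mex{0,0,0} = 1
G(22) = mex{1,1,1} = 0
P-positions are exactly the n with G(n) = 0.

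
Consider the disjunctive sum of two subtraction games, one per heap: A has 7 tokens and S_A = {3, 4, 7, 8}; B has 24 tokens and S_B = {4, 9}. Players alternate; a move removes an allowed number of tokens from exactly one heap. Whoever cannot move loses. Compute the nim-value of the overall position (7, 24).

Heap A, S = {3, 4, 7, 8}:
G(0) = 0
G(1) = mex{} = 0
G(2) = mex{} = 0
G(3) = mex{0} = 1
G(4) = mex{0,0} = 1
G(5) = mex{0,0} = 1
G(6) = mex{1,0} = 2
G(7) = mex{1,1,0} = 2
G_A(7) = 2.
Heap B, S = {4, 9}:
G(0) = 0
G(1) = mex{} = 0
G(2) = mex{} = 0
G(3) = mex{} = 0
G(4) = mex{0} = 1
G(5) = mex{0} = 1
G(6) = mex{0} = 1
G(7) = mex{0} = 1
G(8) = mex{1} = 0
G(9) = mex{1,0} = 2
G(10) = mex{1,0} = 2
G(11) = mex{1,0} = 2
G(12) = mex{0,0} = 1
G(13) = mex{2,1} = 0
G(14) = mex{2,1} = 0
G(15) = mex{2,1} = 0
G(16) = mex{1,1} = 0
G(17) = mex{0,0} = 1
G(18) = mex{0,2} = 1
G(19) = mex{0,2} = 1
G(20) = mex{0,2} = 1
G(21) = mex{1,1} = 0
G(22) = mex{1,0} = 2
G(23) = mex{1,0} = 2
G(24) = mex{1,0} = 2
G_B(24) = 2.
Combined Grundy value = 2 ⊕ 2 = 0.

0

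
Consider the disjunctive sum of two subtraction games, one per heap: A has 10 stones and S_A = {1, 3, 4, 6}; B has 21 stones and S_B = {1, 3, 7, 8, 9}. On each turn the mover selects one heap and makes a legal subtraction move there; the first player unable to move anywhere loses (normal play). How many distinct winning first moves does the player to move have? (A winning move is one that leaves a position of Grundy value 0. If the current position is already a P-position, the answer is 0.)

Heap A, S = {1, 3, 4, 6}:
G(0) = 0
G(1) = mex{0} = 1
G(2) = mex{1} = 0
G(3) = mex{0,0} = 1
G(4) = mex{1,1,0} = 2
G(5) = mex{2,0,1} = 3
G(6) = mex{3,1,0,0} = 2
G(7) = mex{2,2,1,1} = 0
G(8) = mex{0,3,2,0} = 1
G(9) = mex{1,2,3,1} = 0
G(10) = mex{0,0,2,2} = 1
G_A(10) = 1.
Heap B, S = {1, 3, 7, 8, 9}:
G(0) = 0
G(1) = mex{0} = 1
G(2) = mex{1} = 0
G(3) = mex{0,0} = 1
G(4) = mex{1,1} = 0
G(5) = mex{0,0} = 1
G(6) = mex{1,1} = 0
G(7) = mex{0,0,0} = 1
G(8) = mex{1,1,1,0} = 2
G(9) = mex{2,0,0,1,0} = 3
G(10) = mex{3,1,1,0,1} = 2
G(11) = mex{2,2,0,1,0} = 3
G(12) = mex{3,3,1,0,1} = 2
G(13) = mex{2,2,0,1,0} = 3
G(14) = mex{3,3,1,0,1} = 2
G(15) = mex{2,2,2,1,0} = 3
G(16) = mex{3,3,3,2,1} = 0
G(17) = mex{0,2,2,3,2} = 1
G(18) = mex{1,3,3,2,3} = 0
G(19) = mex{0,0,2,3,2} = 1
G(20) = mex{1,1,3,2,3} = 0
G(21) = mex{0,0,2,3,2} = 1
G_B(21) = 1.
Combined Grundy value = 1 ⊕ 1 = 0.
A winning move leaves total XOR = 0, i.e. changes one component's Grundy value g to g ⊕ X where X is the current total.
Heap A: target g' = 1⊕0 = 1, but every legal move changes the Grundy value (mex property), so 0 moves.
Heap B: target g' = 1⊕0 = 1, but every legal move changes the Grundy value (mex property), so 0 moves.

0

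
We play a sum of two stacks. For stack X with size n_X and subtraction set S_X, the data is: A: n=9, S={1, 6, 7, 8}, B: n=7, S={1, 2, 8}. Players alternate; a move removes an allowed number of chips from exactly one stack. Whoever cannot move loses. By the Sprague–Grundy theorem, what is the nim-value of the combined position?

2

Stack A, S = {1, 6, 7, 8}:
n : 0 1 2 3 4 5 6 7 8 9
G : 0 1 0 1 0 1 2 3 2 3
G_A(9) = 3.
Stack B, S = {1, 2, 8}:
n : 0 1 2 3 4 5 6 7
G : 0 1 2 0 1 2 0 1
G_B(7) = 1.
Combined Grundy value = 3 ⊕ 1 = 2.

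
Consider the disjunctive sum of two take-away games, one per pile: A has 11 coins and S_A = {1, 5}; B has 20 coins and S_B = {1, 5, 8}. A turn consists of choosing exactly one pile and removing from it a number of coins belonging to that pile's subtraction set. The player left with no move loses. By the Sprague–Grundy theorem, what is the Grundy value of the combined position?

Pile A, S = {1, 5}:
G(0) = 0
G(1) = mex{0} = 1
G(2) = mex{1} = 0
G(3) = mex{0} = 1
G(4) = mex{1} = 0
G(5) = mex{0,0} = 1
G(6) = mex{1,1} = 0
G(7) = mex{0,0} = 1
G(8) = mex{1,1} = 0
G(9) = mex{0,0} = 1
G(10) = mex{1,1} = 0
G(11) = mex{0,0} = 1
G_A(11) = 1.
Pile B, S = {1, 5, 8}:
n :  0  1  2  3  4  5  6  7  8  9 10 11 12 13 14 15 16 17 18 19 20
G :  0  1  0  1  0  1  0  1  2  3  2  3  2  0  1  0  1  0  1  0  1
G_B(20) = 1.
Combined Grundy value = 1 ⊕ 1 = 0.

0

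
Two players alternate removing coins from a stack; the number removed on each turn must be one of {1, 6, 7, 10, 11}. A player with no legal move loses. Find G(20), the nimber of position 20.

0

n :  0  1  2  3  4  5  6  7  8  9 10 11 12 13 14 15 16 17 18 19 20
G :  0  1  0  1  0  1  2  3  2  3  2  3  4  5  4  5  0  1  0  1  0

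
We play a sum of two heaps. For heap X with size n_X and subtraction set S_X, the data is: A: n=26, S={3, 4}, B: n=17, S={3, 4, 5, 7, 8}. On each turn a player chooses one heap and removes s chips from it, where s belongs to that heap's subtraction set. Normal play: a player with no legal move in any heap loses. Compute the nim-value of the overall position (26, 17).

3

Heap A, S = {3, 4}:
G(0) = 0
G(1) = mex{} = 0
G(2) = mex{} = 0
G(3) = mex{0} = 1
G(4) = mex{0,0} = 1
G(5) = mex{0,0} = 1
G(6) = mex{1,0} = 2
G(7) = mex{1,1} = 0
G(8) = mex{1,1} = 0
G(9) = mex{2,1} = 0
G(10) = mex{0,2} = 1
G(11) = mex{0,0} = 1
G(12) = mex{0,0} = 1
G(13) = mex{1,0} = 2
G(14) = mex{1,1} = 0
G(15) = mex{1,1} = 0
G(16) = mex{2,1} = 0
G(17) = mex{0,2} = 1
G(18) = mex{0,0} = 1
G(19) = mex{0,0} = 1
G(20) = mex{1,0} = 2
G(21) = mex{1,1} = 0
G(22) = mex{1,1} = 0
G(23) = mex{2,1} = 0
G(24) = mex{0,2} = 1
G(25) = mex{0,0} = 1
G(26) = mex{0,0} = 1
G_A(26) = 1.
Heap B, S = {3, 4, 5, 7, 8}:
G(0) = 0
G(1) = mex{} = 0
G(2) = mex{} = 0
G(3) = mex{0} = 1
G(4) = mex{0,0} = 1
G(5) = mex{0,0,0} = 1
G(6) = mex{1,0,0} = 2
G(7) = mex{1,1,0,0} = 2
G(8) = mex{1,1,1,0,0} = 2
G(9) = mex{2,1,1,0,0} = 3
G(10) = mex{2,2,1,1,0} = 3
G(11) = mex{2,2,2,1,1} = 0
G(12) = mex{3,2,2,1,1} = 0
G(13) = mex{3,3,2,2,1} = 0
G(14) = mex{0,3,3,2,2} = 1
G(15) = mex{0,0,3,2,2} = 1
G(16) = mex{0,0,0,3,2} = 1
G(17) = mex{1,0,0,3,3} = 2
G_B(17) = 2.
Combined Grundy value = 1 ⊕ 2 = 3.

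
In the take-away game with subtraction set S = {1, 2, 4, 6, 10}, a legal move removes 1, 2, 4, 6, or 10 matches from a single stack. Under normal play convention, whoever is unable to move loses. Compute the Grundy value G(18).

G(0) = 0
G(1) = mex{0} = 1
G(2) = mex{1,0} = 2
G(3) = mex{2,1} = 0
G(4) = mex{0,2,0} = 1
G(5) = mex{1,0,1} = 2
G(6) = mex{2,1,2,0} = 3
G(7) = mex{3,2,0,1} = 4
G(8) = mex{4,3,1,2} = 0
G(9) = mex{0,4,2,0} = 1
G(10) = mex{1,0,3,1,0} = 2
G(11) = mex{2,1,4,2,1} = 0
G(12) = mex{0,2,0,3,2} = 1
G(13) = mex{1,0,1,4,0} = 2
G(14) = mex{2,1,2,0,1} = 3
G(15) = mex{3,2,0,1,2} = 4
G(16) = mex{4,3,1,2,3} = 0
G(17) = mex{0,4,2,0,4} = 1
G(18) = mex{1,0,3,1,0} = 2

2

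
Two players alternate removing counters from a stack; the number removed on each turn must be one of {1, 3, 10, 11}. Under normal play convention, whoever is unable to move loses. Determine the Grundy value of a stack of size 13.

G(0) = 0
G(1) = mex{0} = 1
G(2) = mex{1} = 0
G(3) = mex{0,0} = 1
G(4) = mex{1,1} = 0
G(5) = mex{0,0} = 1
G(6) = mex{1,1} = 0
G(7) = mex{0,0} = 1
G(8) = mex{1,1} = 0
G(9) = mex{0,0} = 1
G(10) = mex{1,1,0} = 2
G(11) = mex{2,0,1,0} = 3
G(12) = mex{3,1,0,1} = 2
G(13) = mex{2,2,1,0} = 3

3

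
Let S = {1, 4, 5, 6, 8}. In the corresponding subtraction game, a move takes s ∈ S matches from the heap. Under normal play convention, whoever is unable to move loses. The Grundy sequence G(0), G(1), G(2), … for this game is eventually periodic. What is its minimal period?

9

G(0) = 0
G(1) = mex{0} = 1
G(2) = mex{1} = 0
G(3) = mex{0} = 1
G(4) = mex{1,0} = 2
G(5) = mex{2,1,0} = 3
G(6) = mex{3,0,1,0} = 2
G(7) = mex{2,1,0,1} = 3
G(8) = mex{3,2,1,0,0} = 4
G(9) = mex{4,3,2,1,1} = 0
G(10) = mex{0,2,3,2,0} = 1
G(11) = mex{1,3,2,3,1} = 0
G(12) = mex{0,4,3,2,2} = 1
G(13) = mex{1,0,4,3,3} = 2
G(14) = mex{2,1,0,4,2} = 3
G(15) = mex{3,0,1,0,3} = 2
G(16) = mex{2,1,0,1,4} = 3
G(17) = mex{3,2,1,0,0} = 4
G(18) = mex{4,3,2,1,1} = 0
G(19) = mex{0,2,3,2,0} = 1
G(n+9) = G(n) holds for n = 0,…,7 (a full window of length max(S) = 8), so the sequence is purely periodic with period 9.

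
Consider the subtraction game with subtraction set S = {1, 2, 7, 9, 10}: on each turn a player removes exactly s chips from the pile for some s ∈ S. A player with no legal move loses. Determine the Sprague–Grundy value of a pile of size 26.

1

G(0) = 0
G(1) = mex{0} = 1
G(2) = mex{1,0} = 2
G(3) = mex{2,1} = 0
G(4) = mex{0,2} = 1
G(5) = mex{1,0} = 2
G(6) = mex{2,1} = 0
G(7) = mex{0,2,0} = 1
G(8) = mex{1,0,1} = 2
G(9) = mex{2,1,2,0} = 3
G(10) = mex{3,2,0,1,0} = 4
G(11) = mex{4,3,1,2,1} = 0
G(12) = mex{0,4,2,0,2} = 1
G(13) = mex{1,0,0,1,0} = 2
G(14) = mex{2,1,1,2,1} = 0
G(15) = mex{0,2,2,0,2} = 1
G(16) = mex{1,0,3,1,0} = 2
G(17) = mex{2,1,4,2,1} = 0
G(18) = mex{0,2,0,3,2} = 1
G(19) = mex{1,0,1,4,3} = 2
G(20) = mex{2,1,2,0,4} = 3
G(21) = mex{3,2,0,1,0} = 4
G(22) = mex{4,3,1,2,1} = 0
G(23) = mex{0,4,2,0,2} = 1
G(24) = mex{1,0,0,1,0} = 2
G(25) = mex{2,1,1,2,1} = 0
G(26) = mex{0,2,2,0,2} = 1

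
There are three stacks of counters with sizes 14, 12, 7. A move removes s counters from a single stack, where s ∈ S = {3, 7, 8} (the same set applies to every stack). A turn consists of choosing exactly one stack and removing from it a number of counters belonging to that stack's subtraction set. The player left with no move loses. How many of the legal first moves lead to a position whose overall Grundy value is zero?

All stacks use S = {3, 7, 8}:
n :  0  1  2  3  4  5  6  7  8  9 10 11 12 13 14
G :  0  0  0  1  1  1  0  2  2  1  3  0  0  2  1
Stack A: G(14) = 1.
Stack B: G(12) = 0.
Stack C: G(7) = 2.
Combined Grundy value = 1 ⊕ 0 ⊕ 2 = 3.
A winning move leaves total XOR = 0, i.e. changes one component's Grundy value g to g ⊕ X where X is the current total.
Stack A: need g' = 1⊕3 = 2. Options: 14−3→G=0, 14−7→G=2, 14−8→G=0. Hits: 1.
Stack B: need g' = 0⊕3 = 3. Options: 12−3→G=1, 12−7→G=1, 12−8→G=1. Hits: 0.
Stack C: need g' = 2⊕3 = 1. Options: 7−3→G=1, 7−7→G=0. Hits: 1.

2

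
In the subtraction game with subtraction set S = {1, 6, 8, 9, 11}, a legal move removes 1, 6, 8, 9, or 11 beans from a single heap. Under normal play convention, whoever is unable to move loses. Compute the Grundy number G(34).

0

n :  0  1  2  3  4  5  6  7  8  9 10 11 12 13 14 15 16 17 18 19 20 21 22 23 24 25 26 27 28 29 30 31 32 33 34
G :  0  1  0  1  0  1  2  0  1  2  3  2  3  2  0  1  2  0  1  0  1  0  1  2  0  1  2  3  2  3  2  0  1  2  0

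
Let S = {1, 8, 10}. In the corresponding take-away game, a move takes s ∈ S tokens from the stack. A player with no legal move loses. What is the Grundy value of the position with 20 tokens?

0

n :  0  1  2  3  4  5  6  7  8  9 10 11 12 13 14 15 16 17 18 19 20
G :  0  1  0  1  0  1  0  1  2  0  1  0  1  0  1  0  1  2  0  1  0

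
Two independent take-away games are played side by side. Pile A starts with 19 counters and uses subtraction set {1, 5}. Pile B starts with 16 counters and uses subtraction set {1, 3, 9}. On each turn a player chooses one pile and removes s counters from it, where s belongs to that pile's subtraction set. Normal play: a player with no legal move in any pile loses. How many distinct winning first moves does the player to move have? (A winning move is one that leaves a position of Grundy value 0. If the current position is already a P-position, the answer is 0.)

Pile A, S = {1, 5}:
G(0) = 0
G(1) = mex{0} = 1
G(2) = mex{1} = 0
G(3) = mex{0} = 1
G(4) = mex{1} = 0
G(5) = mex{0,0} = 1
G(6) = mex{1,1} = 0
G(7) = mex{0,0} = 1
G(8) = mex{1,1} = 0
G(9) = mex{0,0} = 1
G(10) = mex{1,1} = 0
G(11) = mex{0,0} = 1
G(12) = mex{1,1} = 0
G(13) = mex{0,0} = 1
G(14) = mex{1,1} = 0
G(15) = mex{0,0} = 1
G(16) = mex{1,1} = 0
G(17) = mex{0,0} = 1
G(18) = mex{1,1} = 0
G(19) = mex{0,0} = 1
G_A(19) = 1.
Pile B, S = {1, 3, 9}:
G(0) = 0
G(1) = mex{0} = 1
G(2) = mex{1} = 0
G(3) = mex{0,0} = 1
G(4) = mex{1,1} = 0
G(5) = mex{0,0} = 1
G(6) = mex{1,1} = 0
G(7) = mex{0,0} = 1
G(8) = mex{1,1} = 0
G(9) = mex{0,0,0} = 1
G(10) = mex{1,1,1} = 0
G(11) = mex{0,0,0} = 1
G(12) = mex{1,1,1} = 0
G(13) = mex{0,0,0} = 1
G(14) = mex{1,1,1} = 0
G(15) = mex{0,0,0} = 1
G(16) = mex{1,1,1} = 0
G_B(16) = 0.
Combined Grundy value = 1 ⊕ 0 = 1.
A winning move leaves total XOR = 0, i.e. changes one component's Grundy value g to g ⊕ X where X is the current total.
Pile A: need g' = 1⊕1 = 0. Options: 19−1→G=0, 19−5→G=0. Hits: 2.
Pile B: need g' = 0⊕1 = 1. Options: 16−1→G=1, 16−3→G=1, 16−9→G=1. Hits: 3.

5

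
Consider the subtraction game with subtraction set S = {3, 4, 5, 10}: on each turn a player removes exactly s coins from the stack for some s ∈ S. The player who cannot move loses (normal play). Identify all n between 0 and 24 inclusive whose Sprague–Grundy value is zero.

n :  0  1  2  3  4  5  6  7  8  9 10 11 12 13 14 15 16 17 18 19 20 21 22 23 24
G :  0  0  0  1  1  1  2  2  0  0  3  1  1  2  2  0  0  0  1  1  1  2  2  0  0
P-positions are exactly the n with G(n) = 0.

0, 1, 2, 8, 9, 15, 16, 17, 23, 24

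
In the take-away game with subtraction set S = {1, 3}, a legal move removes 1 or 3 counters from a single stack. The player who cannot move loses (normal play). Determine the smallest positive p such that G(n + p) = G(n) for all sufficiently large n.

2

G(0) = 0
G(1) = mex{0} = 1
G(2) = mex{1} = 0
G(3) = mex{0,0} = 1
G(4) = mex{1,1} = 0
G(5) = mex{0,0} = 1
G(6) = mex{1,1} = 0
G(7) = mex{0,0} = 1
G(8) = mex{1,1} = 0
G(9) = mex{0,0} = 1
G(10) = mex{1,1} = 0
G(11) = mex{0,0} = 1
G(12) = mex{1,1} = 0
G(13) = mex{0,0} = 1
G(14) = mex{1,1} = 0
G(n+2) = G(n) holds for n = 0,…,2 (a full window of length max(S) = 3), so the sequence is purely periodic with period 2.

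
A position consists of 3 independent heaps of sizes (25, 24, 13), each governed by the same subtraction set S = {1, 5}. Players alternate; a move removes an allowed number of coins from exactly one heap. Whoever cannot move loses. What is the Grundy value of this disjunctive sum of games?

All heaps use S = {1, 5}:
G(0) = 0
G(1) = mex{0} = 1
G(2) = mex{1} = 0
G(3) = mex{0} = 1
G(4) = mex{1} = 0
G(5) = mex{0,0} = 1
G(6) = mex{1,1} = 0
G(7) = mex{0,0} = 1
G(8) = mex{1,1} = 0
G(9) = mex{0,0} = 1
G(10) = mex{1,1} = 0
G(11) = mex{0,0} = 1
G(12) = mex{1,1} = 0
G(13) = mex{0,0} = 1
G(14) = mex{1,1} = 0
G(15) = mex{0,0} = 1
G(16) = mex{1,1} = 0
G(17) = mex{0,0} = 1
G(18) = mex{1,1} = 0
G(19) = mex{0,0} = 1
G(20) = mex{1,1} = 0
G(21) = mex{0,0} = 1
G(22) = mex{1,1} = 0
G(23) = mex{0,0} = 1
G(24) = mex{1,1} = 0
G(25) = mex{0,0} = 1
Heap A: G(25) = 1.
Heap B: G(24) = 0.
Heap C: G(13) = 1.
Combined Grundy value = 1 ⊕ 0 ⊕ 1 = 0.

0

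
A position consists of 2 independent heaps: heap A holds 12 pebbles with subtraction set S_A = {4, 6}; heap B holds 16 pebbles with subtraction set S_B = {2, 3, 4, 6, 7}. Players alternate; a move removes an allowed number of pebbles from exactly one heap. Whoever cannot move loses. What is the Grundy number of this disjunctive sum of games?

Heap A, S = {4, 6}:
n :  0  1  2  3  4  5  6  7  8  9 10 11 12
G :  0  0  0  0  1  1  1  1  2  2  0  0  0
G_A(12) = 0.
Heap B, S = {2, 3, 4, 6, 7}:
n :  0  1  2  3  4  5  6  7  8  9 10 11 12 13 14 15 16
G :  0  0  1  1  2  2  3  3  4  0  0  1  1  2  2  3  3
G_B(16) = 3.
Combined Grundy value = 0 ⊕ 3 = 3.

3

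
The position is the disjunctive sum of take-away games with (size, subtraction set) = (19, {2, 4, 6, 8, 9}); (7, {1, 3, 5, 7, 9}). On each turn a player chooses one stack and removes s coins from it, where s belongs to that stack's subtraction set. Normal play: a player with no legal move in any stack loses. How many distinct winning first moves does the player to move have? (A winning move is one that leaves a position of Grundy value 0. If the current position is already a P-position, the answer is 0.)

Stack A, S = {2, 4, 6, 8, 9}:
G(0) = 0
G(1) = mex{} = 0
G(2) = mex{0} = 1
G(3) = mex{0} = 1
G(4) = mex{1,0} = 2
G(5) = mex{1,0} = 2
G(6) = mex{2,1,0} = 3
G(7) = mex{2,1,0} = 3
G(8) = mex{3,2,1,0} = 4
G(9) = mex{3,2,1,0,0} = 4
G(10) = mex{4,3,2,1,0} = 5
G(11) = mex{4,3,2,1,1} = 0
G(12) = mex{5,4,3,2,1} = 0
G(13) = mex{0,4,3,2,2} = 1
G(14) = mex{0,5,4,3,2} = 1
G(15) = mex{1,0,4,3,3} = 2
G(16) = mex{1,0,5,4,3} = 2
G(17) = mex{2,1,0,4,4} = 3
G(18) = mex{2,1,0,5,4} = 3
G(19) = mex{3,2,1,0,5} = 4
G_A(19) = 4.
Stack B, S = {1, 3, 5, 7, 9}:
n : 0 1 2 3 4 5 6 7
G : 0 1 0 1 0 1 0 1
G_B(7) = 1.
Combined Grundy value = 4 ⊕ 1 = 5.
A winning move leaves total XOR = 0, i.e. changes one component's Grundy value g to g ⊕ X where X is the current total.
Stack A: need g' = 4⊕5 = 1. Options: 19−2→G=3, 19−4→G=2, 19−6→G=1, 19−8→G=0, 19−9→G=5. Hits: 1.
Stack B: need g' = 1⊕5 = 4. Options: 7−1→G=0, 7−3→G=0, 7−5→G=0, 7−7→G=0. Hits: 0.

1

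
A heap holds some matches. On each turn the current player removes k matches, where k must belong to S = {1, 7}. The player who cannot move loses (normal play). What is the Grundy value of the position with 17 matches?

1

G(0) = 0
G(1) = mex{0} = 1
G(2) = mex{1} = 0
G(3) = mex{0} = 1
G(4) = mex{1} = 0
G(5) = mex{0} = 1
G(6) = mex{1} = 0
G(7) = mex{0,0} = 1
G(8) = mex{1,1} = 0
G(9) = mex{0,0} = 1
G(10) = mex{1,1} = 0
G(11) = mex{0,0} = 1
G(12) = mex{1,1} = 0
G(13) = mex{0,0} = 1
G(14) = mex{1,1} = 0
G(15) = mex{0,0} = 1
G(16) = mex{1,1} = 0
G(17) = mex{0,0} = 1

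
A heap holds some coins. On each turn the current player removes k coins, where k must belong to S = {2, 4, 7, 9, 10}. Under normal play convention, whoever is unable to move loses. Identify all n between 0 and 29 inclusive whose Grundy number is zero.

n :  0  1  2  3  4  5  6  7  8  9 10 11 12 13 14 15 16 17 18 19 20 21 22 23 24 25 26 27 28 29
G :  0  0  1  1  2  2  0  3  1  4  2  5  0  3  1  4  2  0  0  1  1  2  2  0  3  1  4  2  5  0
P-positions are exactly the n with G(n) = 0.

0, 1, 6, 12, 17, 18, 23, 29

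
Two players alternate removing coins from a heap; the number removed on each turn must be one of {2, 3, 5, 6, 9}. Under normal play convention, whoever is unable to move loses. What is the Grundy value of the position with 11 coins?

5

n :  0  1  2  3  4  5  6  7  8  9 10 11
G :  0  0  1  1  2  2  3  3  0  4  1  5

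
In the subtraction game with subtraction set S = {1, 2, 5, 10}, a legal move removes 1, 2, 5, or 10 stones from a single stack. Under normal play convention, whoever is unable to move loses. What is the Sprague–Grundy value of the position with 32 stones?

n :  0  1  2  3  4  5  6  7  8  9 10 11 12 13 14 15 16 17 18 19 20 21 22 23 24 25 26 27 28 29 30 31 32
G :  0  1  2  0  1  2  0  1  2  0  1  2  0  1  2  0  1  2  0  1  2  0  1  2  0  1  2  0  1  2  0  1  2

2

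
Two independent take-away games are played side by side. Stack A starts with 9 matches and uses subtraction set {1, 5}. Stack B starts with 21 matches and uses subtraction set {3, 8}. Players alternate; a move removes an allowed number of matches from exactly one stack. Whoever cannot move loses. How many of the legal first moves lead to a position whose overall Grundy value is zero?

Stack A, S = {1, 5}:
G(0) = 0
G(1) = mex{0} = 1
G(2) = mex{1} = 0
G(3) = mex{0} = 1
G(4) = mex{1} = 0
G(5) = mex{0,0} = 1
G(6) = mex{1,1} = 0
G(7) = mex{0,0} = 1
G(8) = mex{1,1} = 0
G(9) = mex{0,0} = 1
G_A(9) = 1.
Stack B, S = {3, 8}:
G(0) = 0
G(1) = mex{} = 0
G(2) = mex{} = 0
G(3) = mex{0} = 1
G(4) = mex{0} = 1
G(5) = mex{0} = 1
G(6) = mex{1} = 0
G(7) = mex{1} = 0
G(8) = mex{1,0} = 2
G(9) = mex{0,0} = 1
G(10) = mex{0,0} = 1
G(11) = mex{2,1} = 0
G(12) = mex{1,1} = 0
G(13) = mex{1,1} = 0
G(14) = mex{0,0} = 1
G(15) = mex{0,0} = 1
G(16) = mex{0,2} = 1
G(17) = mex{1,1} = 0
G(18) = mex{1,1} = 0
G(19) = mex{1,0} = 2
G(20) = mex{0,0} = 1
G(21) = mex{0,0} = 1
G_B(21) = 1.
Combined Grundy value = 1 ⊕ 1 = 0.
A winning move leaves total XOR = 0, i.e. changes one component's Grundy value g to g ⊕ X where X is the current total.
Stack A: target g' = 1⊕0 = 1, but every legal move changes the Grundy value (mex property), so 0 moves.
Stack B: target g' = 1⊕0 = 1, but every legal move changes the Grundy value (mex property), so 0 moves.

0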